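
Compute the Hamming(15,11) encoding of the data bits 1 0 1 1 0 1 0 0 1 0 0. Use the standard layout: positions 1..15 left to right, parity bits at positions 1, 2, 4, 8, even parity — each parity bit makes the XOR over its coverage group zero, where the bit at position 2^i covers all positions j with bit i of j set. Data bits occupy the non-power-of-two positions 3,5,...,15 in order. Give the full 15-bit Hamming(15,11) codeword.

Place data bits at non-power-of-two positions: b3=1, b5=0, b6=1, b7=1, b9=0, b10=1, b11=0, b12=0, b13=1, b14=0, b15=0.
p1 = XOR of data positions {3,5,7,9,11,13,15} = 1⊕0⊕1⊕0⊕0⊕1⊕0 = 1
p2 = XOR of data positions {3,6,7,10,11,14,15} = 1⊕1⊕1⊕1⊕0⊕0⊕0 = 0
p4 = XOR of data positions {5,6,7,12,13,14,15} = 0⊕1⊕1⊕0⊕1⊕0⊕0 = 1
p8 = XOR of data positions {9,10,11,12,13,14,15} = 0⊕1⊕0⊕0⊕1⊕0⊕0 = 0
Codeword b1..b15 = 101101100100100

101101100100100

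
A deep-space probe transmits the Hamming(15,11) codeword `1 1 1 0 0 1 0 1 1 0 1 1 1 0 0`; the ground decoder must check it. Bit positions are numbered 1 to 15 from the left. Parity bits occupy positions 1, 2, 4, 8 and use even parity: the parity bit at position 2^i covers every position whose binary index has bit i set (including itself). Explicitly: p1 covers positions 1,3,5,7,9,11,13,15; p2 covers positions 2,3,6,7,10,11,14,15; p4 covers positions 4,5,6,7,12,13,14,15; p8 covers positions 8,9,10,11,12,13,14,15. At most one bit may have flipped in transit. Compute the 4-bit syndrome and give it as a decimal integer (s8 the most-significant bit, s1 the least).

s1: b1⊕b3⊕b5⊕b7⊕b9⊕b11⊕b13⊕b15 = 1⊕1⊕0⊕0⊕1⊕1⊕1⊕0 = 1
s2: b2⊕b3⊕b6⊕b7⊕b10⊕b11⊕b14⊕b15 = 1⊕1⊕1⊕0⊕0⊕1⊕0⊕0 = 0
s4: b4⊕b5⊕b6⊕b7⊕b12⊕b13⊕b14⊕b15 = 0⊕0⊕1⊕0⊕1⊕1⊕0⊕0 = 1
s8: b8⊕b9⊕b10⊕b11⊕b12⊕b13⊕b14⊕b15 = 1⊕1⊕0⊕1⊕1⊕1⊕0⊕0 = 1
Syndrome (s8...s1) = 1101 → position 13.

13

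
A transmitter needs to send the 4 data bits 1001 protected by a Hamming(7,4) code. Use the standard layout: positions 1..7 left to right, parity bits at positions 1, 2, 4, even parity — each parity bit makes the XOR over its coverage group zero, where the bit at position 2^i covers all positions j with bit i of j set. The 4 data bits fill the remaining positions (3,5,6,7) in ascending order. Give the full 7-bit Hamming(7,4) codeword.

0011001

Place data bits at non-power-of-two positions: b3=1, b5=0, b6=0, b7=1.
p1 = XOR of data positions {3,5,7} = 1⊕0⊕1 = 0
p2 = XOR of data positions {3,6,7} = 1⊕0⊕1 = 0
p4 = XOR of data positions {5,6,7} = 0⊕0⊕1 = 1
Codeword b1..b7 = 0011001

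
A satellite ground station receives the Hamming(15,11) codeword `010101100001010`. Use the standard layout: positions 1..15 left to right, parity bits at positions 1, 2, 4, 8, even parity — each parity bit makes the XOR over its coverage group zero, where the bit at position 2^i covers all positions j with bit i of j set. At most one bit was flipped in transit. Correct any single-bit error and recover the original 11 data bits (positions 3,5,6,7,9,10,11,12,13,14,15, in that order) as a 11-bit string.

01110001010

s1: b1⊕b3⊕b5⊕b7⊕b9⊕b11⊕b13⊕b15 = 0⊕0⊕0⊕1⊕0⊕0⊕0⊕0 = 1
s2: b2⊕b3⊕b6⊕b7⊕b10⊕b11⊕b14⊕b15 = 1⊕0⊕1⊕1⊕0⊕0⊕1⊕0 = 0
s4: b4⊕b5⊕b6⊕b7⊕b12⊕b13⊕b14⊕b15 = 1⊕0⊕1⊕1⊕1⊕0⊕1⊕0 = 1
s8: b8⊕b9⊕b10⊕b11⊕b12⊕b13⊕b14⊕b15 = 0⊕0⊕0⊕0⊕1⊕0⊕1⊕0 = 0
Syndrome (s8...s1) = 0101 → position 5.
Flip bit 5: corrected codeword = 010111100001010
Data bits at positions 3,5,6,7,9,10,11,12,13,14,15: 01110001010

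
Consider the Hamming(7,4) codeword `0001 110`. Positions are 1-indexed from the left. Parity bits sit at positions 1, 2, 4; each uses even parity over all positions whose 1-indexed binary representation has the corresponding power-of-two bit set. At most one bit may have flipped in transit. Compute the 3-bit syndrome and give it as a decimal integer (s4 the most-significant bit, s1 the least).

s1: b1⊕b3⊕b5⊕b7 = 0⊕0⊕1⊕0 = 1
s2: b2⊕b3⊕b6⊕b7 = 0⊕0⊕1⊕0 = 1
s4: b4⊕b5⊕b6⊕b7 = 1⊕1⊕1⊕0 = 1
Syndrome (s4...s1) = 111 → position 7.

7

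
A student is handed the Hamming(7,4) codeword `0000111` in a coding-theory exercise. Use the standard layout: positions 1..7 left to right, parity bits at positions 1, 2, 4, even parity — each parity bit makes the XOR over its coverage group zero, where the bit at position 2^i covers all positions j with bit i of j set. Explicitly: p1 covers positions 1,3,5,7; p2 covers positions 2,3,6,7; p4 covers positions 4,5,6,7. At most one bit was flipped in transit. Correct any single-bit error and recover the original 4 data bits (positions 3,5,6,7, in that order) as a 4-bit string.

s1: b1⊕b3⊕b5⊕b7 = 0⊕0⊕1⊕1 = 0
s2: b2⊕b3⊕b6⊕b7 = 0⊕0⊕1⊕1 = 0
s4: b4⊕b5⊕b6⊕b7 = 0⊕1⊕1⊕1 = 1
Syndrome (s4...s1) = 100 → position 4.
Flip bit 4: corrected codeword = 0001111
Data bits at positions 3,5,6,7: 0111

0111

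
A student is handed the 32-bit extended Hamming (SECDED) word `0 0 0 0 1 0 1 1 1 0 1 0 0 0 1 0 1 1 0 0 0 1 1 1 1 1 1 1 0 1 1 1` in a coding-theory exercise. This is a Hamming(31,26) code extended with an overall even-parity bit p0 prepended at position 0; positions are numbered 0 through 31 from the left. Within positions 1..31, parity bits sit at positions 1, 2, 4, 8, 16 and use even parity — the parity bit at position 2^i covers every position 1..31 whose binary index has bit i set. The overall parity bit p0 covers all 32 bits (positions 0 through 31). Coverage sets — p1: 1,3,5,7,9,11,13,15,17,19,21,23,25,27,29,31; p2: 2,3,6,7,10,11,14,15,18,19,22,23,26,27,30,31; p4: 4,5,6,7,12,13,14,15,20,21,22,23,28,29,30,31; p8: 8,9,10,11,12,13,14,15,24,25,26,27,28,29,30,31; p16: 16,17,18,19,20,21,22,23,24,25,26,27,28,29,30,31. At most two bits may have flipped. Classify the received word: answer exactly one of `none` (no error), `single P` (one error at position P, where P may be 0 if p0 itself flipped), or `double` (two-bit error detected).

none

s1: b1⊕b3⊕b5⊕b7⊕b9⊕b11⊕b13⊕b15⊕b17⊕b19⊕b21⊕b23⊕b25⊕b27⊕b29⊕b31 = 0⊕0⊕0⊕1⊕0⊕0⊕0⊕0⊕1⊕0⊕1⊕1⊕1⊕1⊕1⊕1 = 0
s2: b2⊕b3⊕b6⊕b7⊕b10⊕b11⊕b14⊕b15⊕b18⊕b19⊕b22⊕b23⊕b26⊕b27⊕b30⊕b31 = 0⊕0⊕1⊕1⊕1⊕0⊕1⊕0⊕0⊕0⊕1⊕1⊕1⊕1⊕1⊕1 = 0
s4: b4⊕b5⊕b6⊕b7⊕b12⊕b13⊕b14⊕b15⊕b20⊕b21⊕b22⊕b23⊕b28⊕b29⊕b30⊕b31 = 1⊕0⊕1⊕1⊕0⊕0⊕1⊕0⊕0⊕1⊕1⊕1⊕0⊕1⊕1⊕1 = 0
s8: b8⊕b9⊕b10⊕b11⊕b12⊕b13⊕b14⊕b15⊕b24⊕b25⊕b26⊕b27⊕b28⊕b29⊕b30⊕b31 = 1⊕0⊕1⊕0⊕0⊕0⊕1⊕0⊕1⊕1⊕1⊕1⊕0⊕1⊕1⊕1 = 0
s16: b16⊕b17⊕b18⊕b19⊕b20⊕b21⊕b22⊕b23⊕b24⊕b25⊕b26⊕b27⊕b28⊕b29⊕b30⊕b31 = 1⊕1⊕0⊕0⊕0⊕1⊕1⊕1⊕1⊕1⊕1⊕1⊕0⊕1⊕1⊕1 = 0
Syndrome (s16...s1) = 00000 → position 0 (no error).
Overall parity (XOR of all 32 bits, including p0): 0⊕0⊕0⊕0⊕1⊕0⊕1⊕1⊕1⊕0⊕1⊕0⊕0⊕0⊕1⊕0⊕1⊕1⊕0⊕0⊕0⊕1⊕1⊕1⊕1⊕1⊕1⊕1⊕0⊕1⊕1⊕1 = 0
Overall=0, syndrome position=0 → no error.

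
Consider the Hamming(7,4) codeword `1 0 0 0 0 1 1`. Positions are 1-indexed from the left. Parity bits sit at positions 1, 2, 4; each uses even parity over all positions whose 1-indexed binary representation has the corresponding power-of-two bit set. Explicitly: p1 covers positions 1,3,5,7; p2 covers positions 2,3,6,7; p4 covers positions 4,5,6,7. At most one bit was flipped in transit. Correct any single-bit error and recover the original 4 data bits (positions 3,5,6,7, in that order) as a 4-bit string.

s1: b1⊕b3⊕b5⊕b7 = 1⊕0⊕0⊕1 = 0
s2: b2⊕b3⊕b6⊕b7 = 0⊕0⊕1⊕1 = 0
s4: b4⊕b5⊕b6⊕b7 = 0⊕0⊕1⊕1 = 0
Syndrome (s4...s1) = 000 → position 0 (no error).
No correction needed.
Data bits at positions 3,5,6,7: 0011

0011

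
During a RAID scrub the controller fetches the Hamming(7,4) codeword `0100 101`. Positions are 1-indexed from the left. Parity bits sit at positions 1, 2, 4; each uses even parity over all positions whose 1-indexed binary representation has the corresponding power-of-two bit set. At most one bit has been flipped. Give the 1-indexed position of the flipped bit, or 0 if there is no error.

s1: b1⊕b3⊕b5⊕b7 = 0⊕0⊕1⊕1 = 0
s2: b2⊕b3⊕b6⊕b7 = 1⊕0⊕0⊕1 = 0
s4: b4⊕b5⊕b6⊕b7 = 0⊕1⊕0⊕1 = 0
Syndrome (s4...s1) = 000 → position 0 (no error).

0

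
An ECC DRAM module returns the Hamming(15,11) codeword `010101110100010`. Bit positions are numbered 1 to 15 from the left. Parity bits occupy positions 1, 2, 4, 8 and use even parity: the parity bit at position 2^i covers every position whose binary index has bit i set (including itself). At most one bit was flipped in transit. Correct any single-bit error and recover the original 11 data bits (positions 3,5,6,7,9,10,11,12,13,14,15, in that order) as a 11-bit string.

s1: b1⊕b3⊕b5⊕b7⊕b9⊕b11⊕b13⊕b15 = 0⊕0⊕0⊕1⊕0⊕0⊕0⊕0 = 1
s2: b2⊕b3⊕b6⊕b7⊕b10⊕b11⊕b14⊕b15 = 1⊕0⊕1⊕1⊕1⊕0⊕1⊕0 = 1
s4: b4⊕b5⊕b6⊕b7⊕b12⊕b13⊕b14⊕b15 = 1⊕0⊕1⊕1⊕0⊕0⊕1⊕0 = 0
s8: b8⊕b9⊕b10⊕b11⊕b12⊕b13⊕b14⊕b15 = 1⊕0⊕1⊕0⊕0⊕0⊕1⊕0 = 1
Syndrome (s8...s1) = 1011 → position 11.
Flip bit 11: corrected codeword = 010101110110010
Data bits at positions 3,5,6,7,9,10,11,12,13,14,15: 00110110010

00110110010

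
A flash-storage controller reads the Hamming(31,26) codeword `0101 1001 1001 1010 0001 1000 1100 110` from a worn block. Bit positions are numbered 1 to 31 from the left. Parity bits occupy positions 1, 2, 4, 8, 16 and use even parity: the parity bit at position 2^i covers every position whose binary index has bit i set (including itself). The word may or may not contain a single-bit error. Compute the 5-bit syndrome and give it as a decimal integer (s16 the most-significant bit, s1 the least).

13

s1: b1⊕b3⊕b5⊕b7⊕b9⊕b11⊕b13⊕b15⊕b17⊕b19⊕b21⊕b23⊕b25⊕b27⊕b29⊕b31 = 0⊕0⊕1⊕0⊕1⊕0⊕1⊕1⊕0⊕0⊕1⊕0⊕1⊕0⊕1⊕0 = 1
s2: b2⊕b3⊕b6⊕b7⊕b10⊕b11⊕b14⊕b15⊕b18⊕b19⊕b22⊕b23⊕b26⊕b27⊕b30⊕b31 = 1⊕0⊕0⊕0⊕0⊕0⊕0⊕1⊕0⊕0⊕0⊕0⊕1⊕0⊕1⊕0 = 0
s4: b4⊕b5⊕b6⊕b7⊕b12⊕b13⊕b14⊕b15⊕b20⊕b21⊕b22⊕b23⊕b28⊕b29⊕b30⊕b31 = 1⊕1⊕0⊕0⊕1⊕1⊕0⊕1⊕1⊕1⊕0⊕0⊕0⊕1⊕1⊕0 = 1
s8: b8⊕b9⊕b10⊕b11⊕b12⊕b13⊕b14⊕b15⊕b24⊕b25⊕b26⊕b27⊕b28⊕b29⊕b30⊕b31 = 1⊕1⊕0⊕0⊕1⊕1⊕0⊕1⊕0⊕1⊕1⊕0⊕0⊕1⊕1⊕0 = 1
s16: b16⊕b17⊕b18⊕b19⊕b20⊕b21⊕b22⊕b23⊕b24⊕b25⊕b26⊕b27⊕b28⊕b29⊕b30⊕b31 = 0⊕0⊕0⊕0⊕1⊕1⊕0⊕0⊕0⊕1⊕1⊕0⊕0⊕1⊕1⊕0 = 0
Syndrome (s16...s1) = 01101 → position 13.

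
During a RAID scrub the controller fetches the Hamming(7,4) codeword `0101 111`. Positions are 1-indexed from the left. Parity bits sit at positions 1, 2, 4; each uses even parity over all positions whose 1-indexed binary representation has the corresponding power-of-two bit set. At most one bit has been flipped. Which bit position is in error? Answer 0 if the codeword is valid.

2

s1: b1⊕b3⊕b5⊕b7 = 0⊕0⊕1⊕1 = 0
s2: b2⊕b3⊕b6⊕b7 = 1⊕0⊕1⊕1 = 1
s4: b4⊕b5⊕b6⊕b7 = 1⊕1⊕1⊕1 = 0
Syndrome (s4...s1) = 010 → position 2.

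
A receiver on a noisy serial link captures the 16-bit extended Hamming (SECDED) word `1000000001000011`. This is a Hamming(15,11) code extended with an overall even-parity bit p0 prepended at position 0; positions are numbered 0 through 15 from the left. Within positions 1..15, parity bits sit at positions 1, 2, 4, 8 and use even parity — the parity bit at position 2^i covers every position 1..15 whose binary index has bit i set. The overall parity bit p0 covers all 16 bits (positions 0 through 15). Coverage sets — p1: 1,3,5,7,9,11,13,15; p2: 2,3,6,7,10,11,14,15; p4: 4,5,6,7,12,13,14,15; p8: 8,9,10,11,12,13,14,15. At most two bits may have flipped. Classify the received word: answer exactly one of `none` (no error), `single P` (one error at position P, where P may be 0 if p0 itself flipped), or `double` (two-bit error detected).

s1: b1⊕b3⊕b5⊕b7⊕b9⊕b11⊕b13⊕b15 = 0⊕0⊕0⊕0⊕1⊕0⊕0⊕1 = 0
s2: b2⊕b3⊕b6⊕b7⊕b10⊕b11⊕b14⊕b15 = 0⊕0⊕0⊕0⊕0⊕0⊕1⊕1 = 0
s4: b4⊕b5⊕b6⊕b7⊕b12⊕b13⊕b14⊕b15 = 0⊕0⊕0⊕0⊕0⊕0⊕1⊕1 = 0
s8: b8⊕b9⊕b10⊕b11⊕b12⊕b13⊕b14⊕b15 = 0⊕1⊕0⊕0⊕0⊕0⊕1⊕1 = 1
Syndrome (s8...s1) = 1000 → position 8.
Overall parity (XOR of all 16 bits, including p0): 1⊕0⊕0⊕0⊕0⊕0⊕0⊕0⊕0⊕1⊕0⊕0⊕0⊕0⊕1⊕1 = 0
Overall=0, syndrome position=8 → double-bit error detected (uncorrectable).

double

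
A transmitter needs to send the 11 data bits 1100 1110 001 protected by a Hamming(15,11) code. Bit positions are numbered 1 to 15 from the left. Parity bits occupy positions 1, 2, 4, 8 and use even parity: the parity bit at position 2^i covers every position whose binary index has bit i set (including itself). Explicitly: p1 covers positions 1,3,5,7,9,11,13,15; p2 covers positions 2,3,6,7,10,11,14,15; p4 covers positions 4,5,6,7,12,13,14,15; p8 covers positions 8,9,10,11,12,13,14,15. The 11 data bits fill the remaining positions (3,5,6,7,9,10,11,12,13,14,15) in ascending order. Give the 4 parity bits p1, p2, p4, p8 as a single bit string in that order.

Place data bits at non-power-of-two positions: b3=1, b5=1, b6=0, b7=0, b9=1, b10=1, b11=1, b12=0, b13=0, b14=0, b15=1.
p1 = XOR of data positions {3,5,7,9,11,13,15} = 1⊕1⊕0⊕1⊕1⊕0⊕1 = 1
p2 = XOR of data positions {3,6,7,10,11,14,15} = 1⊕0⊕0⊕1⊕1⊕0⊕1 = 0
p4 = XOR of data positions {5,6,7,12,13,14,15} = 1⊕0⊕0⊕0⊕0⊕0⊕1 = 0
p8 = XOR of data positions {9,10,11,12,13,14,15} = 1⊕1⊕1⊕0⊕0⊕0⊕1 = 0
Parity bits p1,p2,p4,p8 = 1000

1000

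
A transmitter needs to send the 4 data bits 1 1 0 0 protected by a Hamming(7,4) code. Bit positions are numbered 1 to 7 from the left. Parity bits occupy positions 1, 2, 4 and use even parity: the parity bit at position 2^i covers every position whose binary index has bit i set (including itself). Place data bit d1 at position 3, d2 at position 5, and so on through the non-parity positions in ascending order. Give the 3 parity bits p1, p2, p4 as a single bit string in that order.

011

Place data bits at non-power-of-two positions: b3=1, b5=1, b6=0, b7=0.
p1 = XOR of data positions {3,5,7} = 1⊕1⊕0 = 0
p2 = XOR of data positions {3,6,7} = 1⊕0⊕0 = 1
p4 = XOR of data positions {5,6,7} = 1⊕0⊕0 = 1
Parity bits p1,p2,p4 = 011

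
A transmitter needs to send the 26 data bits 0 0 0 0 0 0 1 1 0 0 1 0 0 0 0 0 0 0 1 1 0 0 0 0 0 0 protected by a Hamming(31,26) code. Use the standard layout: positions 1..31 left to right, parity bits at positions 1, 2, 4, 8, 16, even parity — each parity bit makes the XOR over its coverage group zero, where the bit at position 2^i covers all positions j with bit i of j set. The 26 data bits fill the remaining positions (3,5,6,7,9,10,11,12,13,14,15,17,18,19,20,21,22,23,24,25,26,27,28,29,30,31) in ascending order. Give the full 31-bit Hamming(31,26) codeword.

Place data bits at non-power-of-two positions: b3=0, b5=0, b6=0, b7=0, b9=0, b10=0, b11=1, b12=1, b13=0, b14=0, b15=1, b17=0, b18=0, b19=0, b20=0, b21=0, b22=0, b23=0, b24=1, b25=1, b26=0, b27=0, b28=0, b29=0, b30=0, b31=0.
p1 = XOR of data positions {3,5,7,9,11,13,15,17,19,21,23,25,27,29,31} = 0⊕0⊕0⊕0⊕1⊕0⊕1⊕0⊕0⊕0⊕0⊕1⊕0⊕0⊕0 = 1
p2 = XOR of data positions {3,6,7,10,11,14,15,18,19,22,23,26,27,30,31} = 0⊕0⊕0⊕0⊕1⊕0⊕1⊕0⊕0⊕0⊕0⊕0⊕0⊕0⊕0 = 0
p4 = XOR of data positions {5,6,7,12,13,14,15,20,21,22,23,28,29,30,31} = 0⊕0⊕0⊕1⊕0⊕0⊕1⊕0⊕0⊕0⊕0⊕0⊕0⊕0⊕0 = 0
p8 = XOR of data positions {9,10,11,12,13,14,15,24,25,26,27,28,29,30,31} = 0⊕0⊕1⊕1⊕0⊕0⊕1⊕1⊕1⊕0⊕0⊕0⊕0⊕0⊕0 = 1
p16 = XOR of data positions {17,18,19,20,21,22,23,24,25,26,27,28,29,30,31} = 0⊕0⊕0⊕0⊕0⊕0⊕0⊕1⊕1⊕0⊕0⊕0⊕0⊕0⊕0 = 0
Codeword b1..b31 = 1000000100110010000000011000000

1000000100110010000000011000000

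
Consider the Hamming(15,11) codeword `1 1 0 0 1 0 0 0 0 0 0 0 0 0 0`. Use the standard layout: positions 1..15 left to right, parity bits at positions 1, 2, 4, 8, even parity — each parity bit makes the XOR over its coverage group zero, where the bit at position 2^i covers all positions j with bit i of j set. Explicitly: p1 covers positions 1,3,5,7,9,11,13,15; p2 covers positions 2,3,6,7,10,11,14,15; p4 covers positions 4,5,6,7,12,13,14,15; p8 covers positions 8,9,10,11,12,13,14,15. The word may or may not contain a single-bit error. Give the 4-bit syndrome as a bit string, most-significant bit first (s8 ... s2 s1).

0110

s1: b1⊕b3⊕b5⊕b7⊕b9⊕b11⊕b13⊕b15 = 1⊕0⊕1⊕0⊕0⊕0⊕0⊕0 = 0
s2: b2⊕b3⊕b6⊕b7⊕b10⊕b11⊕b14⊕b15 = 1⊕0⊕0⊕0⊕0⊕0⊕0⊕0 = 1
s4: b4⊕b5⊕b6⊕b7⊕b12⊕b13⊕b14⊕b15 = 0⊕1⊕0⊕0⊕0⊕0⊕0⊕0 = 1
s8: b8⊕b9⊕b10⊕b11⊕b12⊕b13⊕b14⊕b15 = 0⊕0⊕0⊕0⊕0⊕0⊕0⊕0 = 0
Syndrome (s8...s1) = 0110 → position 6.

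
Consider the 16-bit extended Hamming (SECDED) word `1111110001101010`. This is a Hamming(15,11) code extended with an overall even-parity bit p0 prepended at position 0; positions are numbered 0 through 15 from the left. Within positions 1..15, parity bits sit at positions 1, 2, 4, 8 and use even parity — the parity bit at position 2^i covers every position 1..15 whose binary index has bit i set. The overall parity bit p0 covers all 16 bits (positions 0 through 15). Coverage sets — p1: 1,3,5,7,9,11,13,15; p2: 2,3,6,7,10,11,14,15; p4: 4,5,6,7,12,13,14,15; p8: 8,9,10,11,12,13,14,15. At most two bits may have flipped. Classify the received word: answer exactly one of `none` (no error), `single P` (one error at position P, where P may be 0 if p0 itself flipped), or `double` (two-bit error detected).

s1: b1⊕b3⊕b5⊕b7⊕b9⊕b11⊕b13⊕b15 = 1⊕1⊕1⊕0⊕1⊕0⊕0⊕0 = 0
s2: b2⊕b3⊕b6⊕b7⊕b10⊕b11⊕b14⊕b15 = 1⊕1⊕0⊕0⊕1⊕0⊕1⊕0 = 0
s4: b4⊕b5⊕b6⊕b7⊕b12⊕b13⊕b14⊕b15 = 1⊕1⊕0⊕0⊕1⊕0⊕1⊕0 = 0
s8: b8⊕b9⊕b10⊕b11⊕b12⊕b13⊕b14⊕b15 = 0⊕1⊕1⊕0⊕1⊕0⊕1⊕0 = 0
Syndrome (s8...s1) = 0000 → position 0 (no error).
Overall parity (XOR of all 16 bits, including p0): 1⊕1⊕1⊕1⊕1⊕1⊕0⊕0⊕0⊕1⊕1⊕0⊕1⊕0⊕1⊕0 = 0
Overall=0, syndrome position=0 → no error.

none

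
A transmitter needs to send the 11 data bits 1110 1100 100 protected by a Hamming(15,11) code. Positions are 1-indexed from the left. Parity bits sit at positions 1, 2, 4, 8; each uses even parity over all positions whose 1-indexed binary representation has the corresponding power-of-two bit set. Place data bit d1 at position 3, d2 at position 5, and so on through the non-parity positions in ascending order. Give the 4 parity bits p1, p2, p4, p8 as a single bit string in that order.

0111

Place data bits at non-power-of-two positions: b3=1, b5=1, b6=1, b7=0, b9=1, b10=1, b11=0, b12=0, b13=1, b14=0, b15=0.
p1 = XOR of data positions {3,5,7,9,11,13,15} = 1⊕1⊕0⊕1⊕0⊕1⊕0 = 0
p2 = XOR of data positions {3,6,7,10,11,14,15} = 1⊕1⊕0⊕1⊕0⊕0⊕0 = 1
p4 = XOR of data positions {5,6,7,12,13,14,15} = 1⊕1⊕0⊕0⊕1⊕0⊕0 = 1
p8 = XOR of data positions {9,10,11,12,13,14,15} = 1⊕1⊕0⊕0⊕1⊕0⊕0 = 1
Parity bits p1,p2,p4,p8 = 0111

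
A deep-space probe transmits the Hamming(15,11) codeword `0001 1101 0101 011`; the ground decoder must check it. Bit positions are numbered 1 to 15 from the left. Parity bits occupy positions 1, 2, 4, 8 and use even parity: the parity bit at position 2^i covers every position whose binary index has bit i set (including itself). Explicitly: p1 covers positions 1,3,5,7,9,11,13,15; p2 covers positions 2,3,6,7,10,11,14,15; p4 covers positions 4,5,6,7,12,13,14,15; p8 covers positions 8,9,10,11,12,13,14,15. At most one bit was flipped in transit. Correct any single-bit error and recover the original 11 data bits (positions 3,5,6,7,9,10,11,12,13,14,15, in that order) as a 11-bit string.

s1: b1⊕b3⊕b5⊕b7⊕b9⊕b11⊕b13⊕b15 = 0⊕0⊕1⊕0⊕0⊕0⊕0⊕1 = 0
s2: b2⊕b3⊕b6⊕b7⊕b10⊕b11⊕b14⊕b15 = 0⊕0⊕1⊕0⊕1⊕0⊕1⊕1 = 0
s4: b4⊕b5⊕b6⊕b7⊕b12⊕b13⊕b14⊕b15 = 1⊕1⊕1⊕0⊕1⊕0⊕1⊕1 = 0
s8: b8⊕b9⊕b10⊕b11⊕b12⊕b13⊕b14⊕b15 = 1⊕0⊕1⊕0⊕1⊕0⊕1⊕1 = 1
Syndrome (s8...s1) = 1000 → position 8.
Flip bit 8: corrected codeword = 000111000101011
Data bits at positions 3,5,6,7,9,10,11,12,13,14,15: 01100101011

01100101011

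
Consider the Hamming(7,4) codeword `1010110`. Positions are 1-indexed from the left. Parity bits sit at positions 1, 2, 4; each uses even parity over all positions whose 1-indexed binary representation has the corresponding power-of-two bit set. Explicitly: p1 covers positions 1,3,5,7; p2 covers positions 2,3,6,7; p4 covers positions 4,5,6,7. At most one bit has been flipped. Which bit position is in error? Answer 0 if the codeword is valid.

s1: b1⊕b3⊕b5⊕b7 = 1⊕1⊕1⊕0 = 1
s2: b2⊕b3⊕b6⊕b7 = 0⊕1⊕1⊕0 = 0
s4: b4⊕b5⊕b6⊕b7 = 0⊕1⊕1⊕0 = 0
Syndrome (s4...s1) = 001 → position 1.

1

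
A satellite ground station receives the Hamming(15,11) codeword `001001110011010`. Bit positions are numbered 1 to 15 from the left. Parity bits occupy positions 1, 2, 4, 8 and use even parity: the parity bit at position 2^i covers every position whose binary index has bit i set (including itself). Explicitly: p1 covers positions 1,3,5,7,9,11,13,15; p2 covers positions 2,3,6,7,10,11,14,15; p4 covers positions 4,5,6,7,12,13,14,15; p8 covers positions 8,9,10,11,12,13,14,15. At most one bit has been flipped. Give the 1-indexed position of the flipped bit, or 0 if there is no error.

3

s1: b1⊕b3⊕b5⊕b7⊕b9⊕b11⊕b13⊕b15 = 0⊕1⊕0⊕1⊕0⊕1⊕0⊕0 = 1
s2: b2⊕b3⊕b6⊕b7⊕b10⊕b11⊕b14⊕b15 = 0⊕1⊕1⊕1⊕0⊕1⊕1⊕0 = 1
s4: b4⊕b5⊕b6⊕b7⊕b12⊕b13⊕b14⊕b15 = 0⊕0⊕1⊕1⊕1⊕0⊕1⊕0 = 0
s8: b8⊕b9⊕b10⊕b11⊕b12⊕b13⊕b14⊕b15 = 1⊕0⊕0⊕1⊕1⊕0⊕1⊕0 = 0
Syndrome (s8...s1) = 0011 → position 3.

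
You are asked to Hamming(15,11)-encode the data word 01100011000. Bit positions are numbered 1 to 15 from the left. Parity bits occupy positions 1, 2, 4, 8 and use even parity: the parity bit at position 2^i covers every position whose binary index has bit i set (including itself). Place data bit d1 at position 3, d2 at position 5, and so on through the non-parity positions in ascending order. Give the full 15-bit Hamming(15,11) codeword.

Place data bits at non-power-of-two positions: b3=0, b5=1, b6=1, b7=0, b9=0, b10=0, b11=1, b12=1, b13=0, b14=0, b15=0.
p1 = XOR of data positions {3,5,7,9,11,13,15} = 0⊕1⊕0⊕0⊕1⊕0⊕0 = 0
p2 = XOR of data positions {3,6,7,10,11,14,15} = 0⊕1⊕0⊕0⊕1⊕0⊕0 = 0
p4 = XOR of data positions {5,6,7,12,13,14,15} = 1⊕1⊕0⊕1⊕0⊕0⊕0 = 1
p8 = XOR of data positions {9,10,11,12,13,14,15} = 0⊕0⊕1⊕1⊕0⊕0⊕0 = 0
Codeword b1..b15 = 000111000011000

000111000011000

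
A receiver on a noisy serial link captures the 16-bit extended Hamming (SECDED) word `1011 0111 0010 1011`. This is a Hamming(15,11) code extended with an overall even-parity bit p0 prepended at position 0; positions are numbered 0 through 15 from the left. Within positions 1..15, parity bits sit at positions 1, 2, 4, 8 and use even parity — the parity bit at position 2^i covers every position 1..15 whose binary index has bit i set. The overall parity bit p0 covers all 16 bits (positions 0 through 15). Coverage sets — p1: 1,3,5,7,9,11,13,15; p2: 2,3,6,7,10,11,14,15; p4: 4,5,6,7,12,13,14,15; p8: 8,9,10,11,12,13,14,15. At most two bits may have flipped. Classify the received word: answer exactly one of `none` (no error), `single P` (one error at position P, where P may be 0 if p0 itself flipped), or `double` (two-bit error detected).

s1: b1⊕b3⊕b5⊕b7⊕b9⊕b11⊕b13⊕b15 = 0⊕1⊕1⊕1⊕0⊕0⊕0⊕1 = 0
s2: b2⊕b3⊕b6⊕b7⊕b10⊕b11⊕b14⊕b15 = 1⊕1⊕1⊕1⊕1⊕0⊕1⊕1 = 1
s4: b4⊕b5⊕b6⊕b7⊕b12⊕b13⊕b14⊕b15 = 0⊕1⊕1⊕1⊕1⊕0⊕1⊕1 = 0
s8: b8⊕b9⊕b10⊕b11⊕b12⊕b13⊕b14⊕b15 = 0⊕0⊕1⊕0⊕1⊕0⊕1⊕1 = 0
Syndrome (s8...s1) = 0010 → position 2.
Overall parity (XOR of all 16 bits, including p0): 1⊕0⊕1⊕1⊕0⊕1⊕1⊕1⊕0⊕0⊕1⊕0⊕1⊕0⊕1⊕1 = 0
Overall=0, syndrome position=2 → double-bit error detected (uncorrectable).

double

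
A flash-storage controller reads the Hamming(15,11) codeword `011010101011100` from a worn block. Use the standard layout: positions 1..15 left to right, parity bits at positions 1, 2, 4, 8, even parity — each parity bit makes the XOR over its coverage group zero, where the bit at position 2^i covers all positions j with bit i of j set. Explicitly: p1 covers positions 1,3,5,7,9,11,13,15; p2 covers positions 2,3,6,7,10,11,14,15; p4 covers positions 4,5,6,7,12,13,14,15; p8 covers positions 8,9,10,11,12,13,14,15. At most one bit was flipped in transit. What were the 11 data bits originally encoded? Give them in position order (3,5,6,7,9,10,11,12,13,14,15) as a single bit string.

s1: b1⊕b3⊕b5⊕b7⊕b9⊕b11⊕b13⊕b15 = 0⊕1⊕1⊕1⊕1⊕1⊕1⊕0 = 0
s2: b2⊕b3⊕b6⊕b7⊕b10⊕b11⊕b14⊕b15 = 1⊕1⊕0⊕1⊕0⊕1⊕0⊕0 = 0
s4: b4⊕b5⊕b6⊕b7⊕b12⊕b13⊕b14⊕b15 = 0⊕1⊕0⊕1⊕1⊕1⊕0⊕0 = 0
s8: b8⊕b9⊕b10⊕b11⊕b12⊕b13⊕b14⊕b15 = 0⊕1⊕0⊕1⊕1⊕1⊕0⊕0 = 0
Syndrome (s8...s1) = 0000 → position 0 (no error).
No correction needed.
Data bits at positions 3,5,6,7,9,10,11,12,13,14,15: 11011011100

11011011100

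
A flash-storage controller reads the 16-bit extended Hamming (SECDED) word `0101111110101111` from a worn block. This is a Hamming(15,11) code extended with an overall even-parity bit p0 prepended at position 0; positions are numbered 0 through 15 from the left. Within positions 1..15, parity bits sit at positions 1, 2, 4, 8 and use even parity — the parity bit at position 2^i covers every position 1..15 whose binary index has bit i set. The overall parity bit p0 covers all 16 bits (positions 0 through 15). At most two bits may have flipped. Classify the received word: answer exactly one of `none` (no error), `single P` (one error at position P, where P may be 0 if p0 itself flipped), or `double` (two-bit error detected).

none

s1: b1⊕b3⊕b5⊕b7⊕b9⊕b11⊕b13⊕b15 = 1⊕1⊕1⊕1⊕0⊕0⊕1⊕1 = 0
s2: b2⊕b3⊕b6⊕b7⊕b10⊕b11⊕b14⊕b15 = 0⊕1⊕1⊕1⊕1⊕0⊕1⊕1 = 0
s4: b4⊕b5⊕b6⊕b7⊕b12⊕b13⊕b14⊕b15 = 1⊕1⊕1⊕1⊕1⊕1⊕1⊕1 = 0
s8: b8⊕b9⊕b10⊕b11⊕b12⊕b13⊕b14⊕b15 = 1⊕0⊕1⊕0⊕1⊕1⊕1⊕1 = 0
Syndrome (s8...s1) = 0000 → position 0 (no error).
Overall parity (XOR of all 16 bits, including p0): 0⊕1⊕0⊕1⊕1⊕1⊕1⊕1⊕1⊕0⊕1⊕0⊕1⊕1⊕1⊕1 = 0
Overall=0, syndrome position=0 → no error.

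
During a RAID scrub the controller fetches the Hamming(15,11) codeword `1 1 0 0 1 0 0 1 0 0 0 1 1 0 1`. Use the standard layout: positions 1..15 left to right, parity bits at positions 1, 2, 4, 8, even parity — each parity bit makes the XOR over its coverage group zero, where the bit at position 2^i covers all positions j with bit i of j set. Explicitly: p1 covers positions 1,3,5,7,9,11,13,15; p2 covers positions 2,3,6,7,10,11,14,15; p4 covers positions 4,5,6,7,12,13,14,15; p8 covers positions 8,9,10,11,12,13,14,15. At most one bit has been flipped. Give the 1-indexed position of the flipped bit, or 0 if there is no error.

0

s1: b1⊕b3⊕b5⊕b7⊕b9⊕b11⊕b13⊕b15 = 1⊕0⊕1⊕0⊕0⊕0⊕1⊕1 = 0
s2: b2⊕b3⊕b6⊕b7⊕b10⊕b11⊕b14⊕b15 = 1⊕0⊕0⊕0⊕0⊕0⊕0⊕1 = 0
s4: b4⊕b5⊕b6⊕b7⊕b12⊕b13⊕b14⊕b15 = 0⊕1⊕0⊕0⊕1⊕1⊕0⊕1 = 0
s8: b8⊕b9⊕b10⊕b11⊕b12⊕b13⊕b14⊕b15 = 1⊕0⊕0⊕0⊕1⊕1⊕0⊕1 = 0
Syndrome (s8...s1) = 0000 → position 0 (no error).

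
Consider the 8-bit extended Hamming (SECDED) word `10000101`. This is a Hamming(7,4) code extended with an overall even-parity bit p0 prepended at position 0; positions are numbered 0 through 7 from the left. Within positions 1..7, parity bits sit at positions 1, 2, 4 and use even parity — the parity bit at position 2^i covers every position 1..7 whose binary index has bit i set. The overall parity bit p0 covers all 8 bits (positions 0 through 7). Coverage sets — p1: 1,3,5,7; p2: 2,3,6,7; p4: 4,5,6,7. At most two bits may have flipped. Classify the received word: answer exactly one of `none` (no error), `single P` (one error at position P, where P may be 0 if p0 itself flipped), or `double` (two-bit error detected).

single 2

s1: b1⊕b3⊕b5⊕b7 = 0⊕0⊕1⊕1 = 0
s2: b2⊕b3⊕b6⊕b7 = 0⊕0⊕0⊕1 = 1
s4: b4⊕b5⊕b6⊕b7 = 0⊕1⊕0⊕1 = 0
Syndrome (s4...s1) = 010 → position 2.
Overall parity (XOR of all 8 bits, including p0): 1⊕0⊕0⊕0⊕0⊕1⊕0⊕1 = 1
Overall=1, syndrome position=2 → single-bit error at position 2.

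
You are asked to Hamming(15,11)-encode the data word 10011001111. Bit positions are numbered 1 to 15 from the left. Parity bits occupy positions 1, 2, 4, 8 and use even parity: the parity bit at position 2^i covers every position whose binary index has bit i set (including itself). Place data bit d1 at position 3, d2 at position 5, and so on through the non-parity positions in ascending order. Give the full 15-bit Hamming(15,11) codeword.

Place data bits at non-power-of-two positions: b3=1, b5=0, b6=0, b7=1, b9=1, b10=0, b11=0, b12=1, b13=1, b14=1, b15=1.
p1 = XOR of data positions {3,5,7,9,11,13,15} = 1⊕0⊕1⊕1⊕0⊕1⊕1 = 1
p2 = XOR of data positions {3,6,7,10,11,14,15} = 1⊕0⊕1⊕0⊕0⊕1⊕1 = 0
p4 = XOR of data positions {5,6,7,12,13,14,15} = 0⊕0⊕1⊕1⊕1⊕1⊕1 = 1
p8 = XOR of data positions {9,10,11,12,13,14,15} = 1⊕0⊕0⊕1⊕1⊕1⊕1 = 1
Codeword b1..b15 = 101100111001111

101100111001111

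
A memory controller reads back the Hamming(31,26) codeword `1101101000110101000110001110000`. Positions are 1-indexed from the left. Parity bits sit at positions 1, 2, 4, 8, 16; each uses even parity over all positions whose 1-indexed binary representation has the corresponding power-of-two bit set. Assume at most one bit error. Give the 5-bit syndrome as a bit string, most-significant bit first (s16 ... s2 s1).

s1: b1⊕b3⊕b5⊕b7⊕b9⊕b11⊕b13⊕b15⊕b17⊕b19⊕b21⊕b23⊕b25⊕b27⊕b29⊕b31 = 1⊕0⊕1⊕1⊕0⊕1⊕0⊕0⊕0⊕0⊕1⊕0⊕1⊕1⊕0⊕0 = 1
s2: b2⊕b3⊕b6⊕b7⊕b10⊕b11⊕b14⊕b15⊕b18⊕b19⊕b22⊕b23⊕b26⊕b27⊕b30⊕b31 = 1⊕0⊕0⊕1⊕0⊕1⊕1⊕0⊕0⊕0⊕0⊕0⊕1⊕1⊕0⊕0 = 0
s4: b4⊕b5⊕b6⊕b7⊕b12⊕b13⊕b14⊕b15⊕b20⊕b21⊕b22⊕b23⊕b28⊕b29⊕b30⊕b31 = 1⊕1⊕0⊕1⊕1⊕0⊕1⊕0⊕1⊕1⊕0⊕0⊕0⊕0⊕0⊕0 = 1
s8: b8⊕b9⊕b10⊕b11⊕b12⊕b13⊕b14⊕b15⊕b24⊕b25⊕b26⊕b27⊕b28⊕b29⊕b30⊕b31 = 0⊕0⊕0⊕1⊕1⊕0⊕1⊕0⊕0⊕1⊕1⊕1⊕0⊕0⊕0⊕0 = 0
s16: b16⊕b17⊕b18⊕b19⊕b20⊕b21⊕b22⊕b23⊕b24⊕b25⊕b26⊕b27⊕b28⊕b29⊕b30⊕b31 = 1⊕0⊕0⊕0⊕1⊕1⊕0⊕0⊕0⊕1⊕1⊕1⊕0⊕0⊕0⊕0 = 0
Syndrome (s16...s1) = 00101 → position 5.

00101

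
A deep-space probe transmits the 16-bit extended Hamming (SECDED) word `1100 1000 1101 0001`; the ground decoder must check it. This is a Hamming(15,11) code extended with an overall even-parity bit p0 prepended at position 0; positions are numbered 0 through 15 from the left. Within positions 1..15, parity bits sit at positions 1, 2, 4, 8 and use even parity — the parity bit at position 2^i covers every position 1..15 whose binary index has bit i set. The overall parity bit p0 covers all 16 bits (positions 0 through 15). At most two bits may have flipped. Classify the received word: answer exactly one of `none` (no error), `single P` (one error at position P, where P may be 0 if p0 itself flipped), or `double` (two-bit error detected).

single 0

s1: b1⊕b3⊕b5⊕b7⊕b9⊕b11⊕b13⊕b15 = 1⊕0⊕0⊕0⊕1⊕1⊕0⊕1 = 0
s2: b2⊕b3⊕b6⊕b7⊕b10⊕b11⊕b14⊕b15 = 0⊕0⊕0⊕0⊕0⊕1⊕0⊕1 = 0
s4: b4⊕b5⊕b6⊕b7⊕b12⊕b13⊕b14⊕b15 = 1⊕0⊕0⊕0⊕0⊕0⊕0⊕1 = 0
s8: b8⊕b9⊕b10⊕b11⊕b12⊕b13⊕b14⊕b15 = 1⊕1⊕0⊕1⊕0⊕0⊕0⊕1 = 0
Syndrome (s8...s1) = 0000 → position 0 (no error).
Overall parity (XOR of all 16 bits, including p0): 1⊕1⊕0⊕0⊕1⊕0⊕0⊕0⊕1⊕1⊕0⊕1⊕0⊕0⊕0⊕1 = 1
Overall=1, syndrome position=0 → single-bit error at position 0.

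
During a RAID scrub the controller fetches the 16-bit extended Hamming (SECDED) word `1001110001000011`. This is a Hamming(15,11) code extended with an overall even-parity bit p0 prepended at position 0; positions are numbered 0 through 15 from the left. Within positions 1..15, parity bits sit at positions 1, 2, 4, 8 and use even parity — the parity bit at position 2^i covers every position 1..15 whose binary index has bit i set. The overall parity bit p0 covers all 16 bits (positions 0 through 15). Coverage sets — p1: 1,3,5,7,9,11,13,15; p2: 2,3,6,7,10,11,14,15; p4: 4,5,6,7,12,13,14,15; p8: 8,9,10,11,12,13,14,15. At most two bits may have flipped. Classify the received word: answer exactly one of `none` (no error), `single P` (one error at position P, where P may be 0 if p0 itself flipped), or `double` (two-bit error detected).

s1: b1⊕b3⊕b5⊕b7⊕b9⊕b11⊕b13⊕b15 = 0⊕1⊕1⊕0⊕1⊕0⊕0⊕1 = 0
s2: b2⊕b3⊕b6⊕b7⊕b10⊕b11⊕b14⊕b15 = 0⊕1⊕0⊕0⊕0⊕0⊕1⊕1 = 1
s4: b4⊕b5⊕b6⊕b7⊕b12⊕b13⊕b14⊕b15 = 1⊕1⊕0⊕0⊕0⊕0⊕1⊕1 = 0
s8: b8⊕b9⊕b10⊕b11⊕b12⊕b13⊕b14⊕b15 = 0⊕1⊕0⊕0⊕0⊕0⊕1⊕1 = 1
Syndrome (s8...s1) = 1010 → position 10.
Overall parity (XOR of all 16 bits, including p0): 1⊕0⊕0⊕1⊕1⊕1⊕0⊕0⊕0⊕1⊕0⊕0⊕0⊕0⊕1⊕1 = 1
Overall=1, syndrome position=10 → single-bit error at position 10.

single 10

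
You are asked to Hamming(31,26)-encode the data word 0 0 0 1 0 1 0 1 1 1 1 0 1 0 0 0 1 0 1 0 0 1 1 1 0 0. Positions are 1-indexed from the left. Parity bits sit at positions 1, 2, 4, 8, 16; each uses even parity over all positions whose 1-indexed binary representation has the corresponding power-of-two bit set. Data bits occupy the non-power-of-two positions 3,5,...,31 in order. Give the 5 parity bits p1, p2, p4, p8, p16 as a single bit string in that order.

Place data bits at non-power-of-two positions: b3=0, b5=0, b6=0, b7=1, b9=0, b10=1, b11=0, b12=1, b13=1, b14=1, b15=1, b17=0, b18=1, b19=0, b20=0, b21=0, b22=1, b23=0, b24=1, b25=0, b26=0, b27=1, b28=1, b29=1, b30=0, b31=0.
p1 = XOR of data positions {3,5,7,9,11,13,15,17,19,21,23,25,27,29,31} = 0⊕0⊕1⊕0⊕0⊕1⊕1⊕0⊕0⊕0⊕0⊕0⊕1⊕1⊕0 = 1
p2 = XOR of data positions {3,6,7,10,11,14,15,18,19,22,23,26,27,30,31} = 0⊕0⊕1⊕1⊕0⊕1⊕1⊕1⊕0⊕1⊕0⊕0⊕1⊕0⊕0 = 1
p4 = XOR of data positions {5,6,7,12,13,14,15,20,21,22,23,28,29,30,31} = 0⊕0⊕1⊕1⊕1⊕1⊕1⊕0⊕0⊕1⊕0⊕1⊕1⊕0⊕0 = 0
p8 = XOR of data positions {9,10,11,12,13,14,15,24,25,26,27,28,29,30,31} = 0⊕1⊕0⊕1⊕1⊕1⊕1⊕1⊕0⊕0⊕1⊕1⊕1⊕0⊕0 = 1
p16 = XOR of data positions {17,18,19,20,21,22,23,24,25,26,27,28,29,30,31} = 0⊕1⊕0⊕0⊕0⊕1⊕0⊕1⊕0⊕0⊕1⊕1⊕1⊕0⊕0 = 0
Parity bits p1,p2,p4,p8,p16 = 11010

11010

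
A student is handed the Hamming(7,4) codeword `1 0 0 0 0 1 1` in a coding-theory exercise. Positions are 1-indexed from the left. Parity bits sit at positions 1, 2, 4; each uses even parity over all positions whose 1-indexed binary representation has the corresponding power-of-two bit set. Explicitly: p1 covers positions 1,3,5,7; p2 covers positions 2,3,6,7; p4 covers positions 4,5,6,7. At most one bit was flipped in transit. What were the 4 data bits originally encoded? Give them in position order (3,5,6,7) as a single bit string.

s1: b1⊕b3⊕b5⊕b7 = 1⊕0⊕0⊕1 = 0
s2: b2⊕b3⊕b6⊕b7 = 0⊕0⊕1⊕1 = 0
s4: b4⊕b5⊕b6⊕b7 = 0⊕0⊕1⊕1 = 0
Syndrome (s4...s1) = 000 → position 0 (no error).
No correction needed.
Data bits at positions 3,5,6,7: 0011

0011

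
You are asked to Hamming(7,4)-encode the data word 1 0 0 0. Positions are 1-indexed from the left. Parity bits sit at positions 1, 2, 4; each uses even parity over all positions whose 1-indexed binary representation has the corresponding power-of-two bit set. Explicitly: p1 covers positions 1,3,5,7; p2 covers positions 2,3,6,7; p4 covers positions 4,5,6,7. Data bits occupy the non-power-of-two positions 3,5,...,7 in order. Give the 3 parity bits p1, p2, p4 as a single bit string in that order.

Place data bits at non-power-of-two positions: b3=1, b5=0, b6=0, b7=0.
p1 = XOR of data positions {3,5,7} = 1⊕0⊕0 = 1
p2 = XOR of data positions {3,6,7} = 1⊕0⊕0 = 1
p4 = XOR of data positions {5,6,7} = 0⊕0⊕0 = 0
Parity bits p1,p2,p4 = 110

110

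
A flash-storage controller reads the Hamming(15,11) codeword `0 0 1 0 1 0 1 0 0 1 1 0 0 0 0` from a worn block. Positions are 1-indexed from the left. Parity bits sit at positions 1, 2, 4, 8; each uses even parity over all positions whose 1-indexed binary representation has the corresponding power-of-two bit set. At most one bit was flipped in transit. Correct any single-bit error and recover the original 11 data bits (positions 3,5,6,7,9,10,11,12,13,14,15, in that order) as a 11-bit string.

s1: b1⊕b3⊕b5⊕b7⊕b9⊕b11⊕b13⊕b15 = 0⊕1⊕1⊕1⊕0⊕1⊕0⊕0 = 0
s2: b2⊕b3⊕b6⊕b7⊕b10⊕b11⊕b14⊕b15 = 0⊕1⊕0⊕1⊕1⊕1⊕0⊕0 = 0
s4: b4⊕b5⊕b6⊕b7⊕b12⊕b13⊕b14⊕b15 = 0⊕1⊕0⊕1⊕0⊕0⊕0⊕0 = 0
s8: b8⊕b9⊕b10⊕b11⊕b12⊕b13⊕b14⊕b15 = 0⊕0⊕1⊕1⊕0⊕0⊕0⊕0 = 0
Syndrome (s8...s1) = 0000 → position 0 (no error).
No correction needed.
Data bits at positions 3,5,6,7,9,10,11,12,13,14,15: 11010110000

11010110000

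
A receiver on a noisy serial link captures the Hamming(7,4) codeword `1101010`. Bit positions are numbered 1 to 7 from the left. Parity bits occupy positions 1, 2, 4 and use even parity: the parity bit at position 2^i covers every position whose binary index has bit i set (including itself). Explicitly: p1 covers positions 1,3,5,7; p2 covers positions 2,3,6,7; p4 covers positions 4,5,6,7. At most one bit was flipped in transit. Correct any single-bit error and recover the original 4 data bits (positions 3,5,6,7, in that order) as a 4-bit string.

s1: b1⊕b3⊕b5⊕b7 = 1⊕0⊕0⊕0 = 1
s2: b2⊕b3⊕b6⊕b7 = 1⊕0⊕1⊕0 = 0
s4: b4⊕b5⊕b6⊕b7 = 1⊕0⊕1⊕0 = 0
Syndrome (s4...s1) = 001 → position 1.
Flip bit 1: corrected codeword = 0101010
Data bits at positions 3,5,6,7: 0010

0010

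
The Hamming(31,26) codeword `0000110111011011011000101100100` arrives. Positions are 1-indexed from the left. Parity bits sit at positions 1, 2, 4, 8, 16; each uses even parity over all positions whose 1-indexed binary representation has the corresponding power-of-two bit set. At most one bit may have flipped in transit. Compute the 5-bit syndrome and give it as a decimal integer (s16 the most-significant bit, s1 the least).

30

s1: b1⊕b3⊕b5⊕b7⊕b9⊕b11⊕b13⊕b15⊕b17⊕b19⊕b21⊕b23⊕b25⊕b27⊕b29⊕b31 = 0⊕0⊕1⊕0⊕1⊕0⊕1⊕1⊕0⊕1⊕0⊕1⊕1⊕0⊕1⊕0 = 0
s2: b2⊕b3⊕b6⊕b7⊕b10⊕b11⊕b14⊕b15⊕b18⊕b19⊕b22⊕b23⊕b26⊕b27⊕b30⊕b31 = 0⊕0⊕1⊕0⊕1⊕0⊕0⊕1⊕1⊕1⊕0⊕1⊕1⊕0⊕0⊕0 = 1
s4: b4⊕b5⊕b6⊕b7⊕b12⊕b13⊕b14⊕b15⊕b20⊕b21⊕b22⊕b23⊕b28⊕b29⊕b30⊕b31 = 0⊕1⊕1⊕0⊕1⊕1⊕0⊕1⊕0⊕0⊕0⊕1⊕0⊕1⊕0⊕0 = 1
s8: b8⊕b9⊕b10⊕b11⊕b12⊕b13⊕b14⊕b15⊕b24⊕b25⊕b26⊕b27⊕b28⊕b29⊕b30⊕b31 = 1⊕1⊕1⊕0⊕1⊕1⊕0⊕1⊕0⊕1⊕1⊕0⊕0⊕1⊕0⊕0 = 1
s16: b16⊕b17⊕b18⊕b19⊕b20⊕b21⊕b22⊕b23⊕b24⊕b25⊕b26⊕b27⊕b28⊕b29⊕b30⊕b31 = 1⊕0⊕1⊕1⊕0⊕0⊕0⊕1⊕0⊕1⊕1⊕0⊕0⊕1⊕0⊕0 = 1
Syndrome (s16...s1) = 11110 → position 30.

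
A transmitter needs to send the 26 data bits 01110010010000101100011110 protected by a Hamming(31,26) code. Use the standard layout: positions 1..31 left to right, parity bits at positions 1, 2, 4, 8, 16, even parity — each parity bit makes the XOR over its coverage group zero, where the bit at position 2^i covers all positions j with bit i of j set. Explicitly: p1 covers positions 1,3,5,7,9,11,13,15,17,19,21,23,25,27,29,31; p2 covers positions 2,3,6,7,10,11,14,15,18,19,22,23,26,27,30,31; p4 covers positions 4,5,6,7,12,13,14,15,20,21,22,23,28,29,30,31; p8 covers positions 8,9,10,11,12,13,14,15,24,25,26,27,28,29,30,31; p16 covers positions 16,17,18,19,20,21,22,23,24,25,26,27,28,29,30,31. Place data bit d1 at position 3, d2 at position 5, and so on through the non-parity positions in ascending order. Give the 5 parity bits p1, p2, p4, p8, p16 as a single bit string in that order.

00001

Place data bits at non-power-of-two positions: b3=0, b5=1, b6=1, b7=1, b9=0, b10=0, b11=1, b12=0, b13=0, b14=1, b15=0, b17=0, b18=0, b19=0, b20=1, b21=0, b22=1, b23=1, b24=0, b25=0, b26=0, b27=1, b28=1, b29=1, b30=1, b31=0.
p1 = XOR of data positions {3,5,7,9,11,13,15,17,19,21,23,25,27,29,31} = 0⊕1⊕1⊕0⊕1⊕0⊕0⊕0⊕0⊕0⊕1⊕0⊕1⊕1⊕0 = 0
p2 = XOR of data positions {3,6,7,10,11,14,15,18,19,22,23,26,27,30,31} = 0⊕1⊕1⊕0⊕1⊕1⊕0⊕0⊕0⊕1⊕1⊕0⊕1⊕1⊕0 = 0
p4 = XOR of data positions {5,6,7,12,13,14,15,20,21,22,23,28,29,30,31} = 1⊕1⊕1⊕0⊕0⊕1⊕0⊕1⊕0⊕1⊕1⊕1⊕1⊕1⊕0 = 0
p8 = XOR of data positions {9,10,11,12,13,14,15,24,25,26,27,28,29,30,31} = 0⊕0⊕1⊕0⊕0⊕1⊕0⊕0⊕0⊕0⊕1⊕1⊕1⊕1⊕0 = 0
p16 = XOR of data positions {17,18,19,20,21,22,23,24,25,26,27,28,29,30,31} = 0⊕0⊕0⊕1⊕0⊕1⊕1⊕0⊕0⊕0⊕1⊕1⊕1⊕1⊕0 = 1
Parity bits p1,p2,p4,p8,p16 = 00001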